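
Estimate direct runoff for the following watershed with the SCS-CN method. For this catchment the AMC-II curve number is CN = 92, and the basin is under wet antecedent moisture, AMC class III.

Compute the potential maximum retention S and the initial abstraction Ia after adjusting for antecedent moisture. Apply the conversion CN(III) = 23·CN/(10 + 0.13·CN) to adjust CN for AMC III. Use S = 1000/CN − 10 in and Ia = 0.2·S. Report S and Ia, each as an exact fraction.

CN(III) from CN(II)=92: (23·92)/(10 + 0.13·92) = 52900/549 ≈ 96.357
Max retention: S = 1000/(52900/549) − 10 = 200/529 in (≈ 0.378 in)
Ia = 0.2·(200/529) = 40/529 in ≈ 0.076 in

S = 200/529 in ≈ 0.378 in; Ia = 40/529 in ≈ 0.076 in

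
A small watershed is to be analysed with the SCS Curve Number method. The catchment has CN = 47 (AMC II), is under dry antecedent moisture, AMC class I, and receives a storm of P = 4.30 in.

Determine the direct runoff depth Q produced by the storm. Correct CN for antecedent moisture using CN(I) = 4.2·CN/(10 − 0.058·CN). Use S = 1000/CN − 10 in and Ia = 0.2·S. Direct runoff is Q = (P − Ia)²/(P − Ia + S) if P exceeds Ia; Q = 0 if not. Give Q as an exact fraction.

Dry (AMC I): CN(I) = 4.2·47/(10 − 0.058·47) = (987/5)/(3637/500) = 98700/3637 ≈ 27.138
Max retention: S = 1000/(98700/3637) − 10 = 26500/987 in (≈ 26.849 in)
Ia = 0.2·(26500/987) = 5300/987 in ≈ 5.370 in
P = 4.300 ≤ Ia = 5.370 in: entire storm abstracted, Q = 0.

Q = 0 in ≈ 0.000 in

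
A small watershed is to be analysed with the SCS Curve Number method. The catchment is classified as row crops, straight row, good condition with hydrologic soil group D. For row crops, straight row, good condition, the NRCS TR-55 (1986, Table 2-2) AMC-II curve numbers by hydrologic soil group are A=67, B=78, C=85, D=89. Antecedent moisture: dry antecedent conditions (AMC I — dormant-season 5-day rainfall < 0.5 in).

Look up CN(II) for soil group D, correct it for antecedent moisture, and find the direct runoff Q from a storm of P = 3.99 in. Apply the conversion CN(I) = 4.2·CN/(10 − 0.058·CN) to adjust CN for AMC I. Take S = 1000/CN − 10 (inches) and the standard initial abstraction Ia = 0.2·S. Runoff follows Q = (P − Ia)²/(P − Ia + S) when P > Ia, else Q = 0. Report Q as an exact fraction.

NRCS table: row crops, straight row, good condition, soil group D → CN(II) = 89
Adjust CN=89 to AMC I: 4.2·89/(10 − 0.058·89) → (1869/5) ÷ (2419/500) = 186900/2419 ≈ 77.263
Retention S: 1000/CN − 10 with CN=77.263 → S = 5500/1869 ≈ 2.943 in
Initial abstraction Ia = S/5 = (5500/1869)/5 = 1100/1869 ≈ 0.589 in
P − Ia = 3.990 − 0.589 = 635731/186900 ≈ 3.401 in (> 0, runoff occurs)
Q = (635731/186900)²/((635731/186900) + 5500/1869) = (404153904361/34931610000)/(1185731/186900) = 404153904361/221613123900 in ≈ 1.824 in

Q = 404153904361/221613123900 in ≈ 1.824 in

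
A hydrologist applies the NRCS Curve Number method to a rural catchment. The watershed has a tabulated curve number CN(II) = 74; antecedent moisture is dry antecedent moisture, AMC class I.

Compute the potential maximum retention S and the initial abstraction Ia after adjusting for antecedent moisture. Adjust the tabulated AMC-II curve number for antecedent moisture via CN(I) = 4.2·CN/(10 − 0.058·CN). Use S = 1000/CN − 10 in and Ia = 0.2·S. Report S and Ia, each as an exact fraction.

CN(I) from CN(II)=74: (4.2·74)/(10 − 0.058·74) = 77700/1427 ≈ 54.450
Max retention: S = 1000/(77700/1427) − 10 = 6500/777 in (≈ 8.366 in)
Initial abstraction Ia = S/5 = (6500/777)/5 = 1300/777 ≈ 1.673 in

S = 6500/777 in ≈ 8.366 in; Ia = 1300/777 in ≈ 1.673 in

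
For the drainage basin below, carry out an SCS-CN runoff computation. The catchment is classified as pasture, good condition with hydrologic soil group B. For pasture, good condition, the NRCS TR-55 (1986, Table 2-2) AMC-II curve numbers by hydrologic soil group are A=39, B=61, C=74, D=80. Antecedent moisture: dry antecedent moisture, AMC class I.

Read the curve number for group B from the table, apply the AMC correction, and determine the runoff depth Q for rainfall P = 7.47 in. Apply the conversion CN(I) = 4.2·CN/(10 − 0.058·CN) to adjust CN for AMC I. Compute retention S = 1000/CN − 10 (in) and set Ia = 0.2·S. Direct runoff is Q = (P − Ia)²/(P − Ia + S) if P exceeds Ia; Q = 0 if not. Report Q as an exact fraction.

NRCS table: pasture, good condition, soil group B → CN(II) = 61
Dry (AMC I): CN(I) = 4.2·61/(10 − 0.058·61) = (1281/5)/(3231/500) = 42700/1077 ≈ 39.647
S = 1000/(42700/1077) − 10 = 6500/427 in ≈ 15.222 in
Ia = 0.2·(6500/427) = 1300/427 in ≈ 3.044 in
Excess rainfall: 7.470 − 3.044 = 4.426 in; P > Ia so Q > 0
Q: (188969/42700)² ÷ (838969/42700) = 35709282961/35823976300 in (≈ 0.997 in)

Q = 35709282961/35823976300 in ≈ 0.997 in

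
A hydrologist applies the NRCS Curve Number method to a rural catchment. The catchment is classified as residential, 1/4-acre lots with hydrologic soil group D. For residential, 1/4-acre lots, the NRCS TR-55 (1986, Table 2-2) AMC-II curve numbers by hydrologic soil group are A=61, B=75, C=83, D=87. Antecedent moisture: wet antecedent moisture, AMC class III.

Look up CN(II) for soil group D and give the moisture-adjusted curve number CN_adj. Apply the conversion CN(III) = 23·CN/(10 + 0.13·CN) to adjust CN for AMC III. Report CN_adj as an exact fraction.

NRCS table: residential, 1/4-acre lots, soil group D → CN(II) = 87
Adjust CN=87 to AMC III: 23·87/(10 + 0.13·87) → 2001 ÷ (2131/100) = 200100/2131 ≈ 93.900

CN_adj = 200100/2131 ≈ 93.900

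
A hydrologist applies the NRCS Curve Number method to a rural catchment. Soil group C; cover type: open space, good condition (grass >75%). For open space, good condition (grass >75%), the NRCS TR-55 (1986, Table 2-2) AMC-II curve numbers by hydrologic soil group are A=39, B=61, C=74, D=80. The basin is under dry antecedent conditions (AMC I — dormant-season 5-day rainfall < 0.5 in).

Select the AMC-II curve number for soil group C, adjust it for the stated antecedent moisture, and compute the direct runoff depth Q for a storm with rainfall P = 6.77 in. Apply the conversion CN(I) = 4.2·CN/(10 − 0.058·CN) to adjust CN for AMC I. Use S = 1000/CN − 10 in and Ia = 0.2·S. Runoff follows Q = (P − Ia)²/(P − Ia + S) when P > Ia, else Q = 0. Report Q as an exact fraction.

NRCS table: open space, good condition (grass >75%), soil group C → CN(II) = 74
Dry (AMC I): CN(I) = 4.2·74/(10 − 0.058·74) = (1554/5)/(1427/250) = 77700/1427 ≈ 54.450
S = 1000/(77700/1427) − 10 = 6500/777 in ≈ 8.366 in
Initial abstraction Ia = S/5 = (6500/777)/5 = 1300/777 ≈ 1.673 in
Since P=6.770 > Ia=1.673: effective rainfall P−Ia = 396029/77700 in
Q: (396029/77700)² ÷ (1046029/77700) = 156838968841/81276453300 in (≈ 1.930 in)

Q = 156838968841/81276453300 in ≈ 1.930 in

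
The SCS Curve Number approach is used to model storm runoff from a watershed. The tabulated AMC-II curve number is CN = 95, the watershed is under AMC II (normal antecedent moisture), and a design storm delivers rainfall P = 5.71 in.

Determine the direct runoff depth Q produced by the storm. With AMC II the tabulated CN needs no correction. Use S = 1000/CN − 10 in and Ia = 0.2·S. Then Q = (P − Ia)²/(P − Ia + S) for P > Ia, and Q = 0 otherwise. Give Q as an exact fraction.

AMC II — tabulated CN = 95 applies directly.
S = 1000/95 − 10 = 10/19 in ≈ 0.526 in
Ia = 0.2S: 0.2·0.526 = 0.105 in (exactly 2/19)
Excess rainfall: 5.710 − 0.105 = 5.605 in; P > Ia so Q > 0
Q = (10649/1900)²/((10649/1900) + 10/19) = (113401201/3610000)/(11649/1900) = 113401201/22133100 in ≈ 5.124 in

Q = 113401201/22133100 in ≈ 5.124 in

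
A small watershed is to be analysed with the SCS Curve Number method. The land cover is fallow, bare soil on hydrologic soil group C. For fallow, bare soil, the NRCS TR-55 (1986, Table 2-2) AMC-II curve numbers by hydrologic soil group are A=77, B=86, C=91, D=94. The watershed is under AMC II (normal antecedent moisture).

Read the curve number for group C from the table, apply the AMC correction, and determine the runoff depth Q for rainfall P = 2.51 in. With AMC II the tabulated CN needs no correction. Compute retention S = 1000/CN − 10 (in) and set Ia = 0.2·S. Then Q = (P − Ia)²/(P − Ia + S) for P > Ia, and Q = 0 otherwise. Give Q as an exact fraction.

NRCS table: fallow, bare soil, soil group C → CN(II) = 91
Average conditions: CN = 91 (no AMC adjustment).
Max retention: S = 1000/91 − 10 = 90/91 in (≈ 0.989 in)
Initial abstraction Ia = S/5 = (90/91)/5 = 18/91 ≈ 0.198 in
P − Ia = 2.510 − 0.198 = 21041/9100 ≈ 2.312 in (> 0, runoff occurs)
Q: (21041/9100)² ÷ (30041/9100) = 442723681/273373100 in (≈ 1.619 in)

Q = 442723681/273373100 in ≈ 1.619 in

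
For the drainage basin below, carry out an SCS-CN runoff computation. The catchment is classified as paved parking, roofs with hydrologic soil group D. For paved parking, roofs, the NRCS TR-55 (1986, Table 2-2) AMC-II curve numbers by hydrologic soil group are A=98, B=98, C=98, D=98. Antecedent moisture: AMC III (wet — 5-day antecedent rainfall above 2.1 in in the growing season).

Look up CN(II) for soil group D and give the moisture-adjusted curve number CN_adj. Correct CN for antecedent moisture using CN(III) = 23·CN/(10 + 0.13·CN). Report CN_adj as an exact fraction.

CN_adj = 112700/1137 ≈ 99.120

NRCS table: paved parking, roofs, soil group D → CN(II) = 98
Adjust CN=98 to AMC III: 23·98/(10 + 0.13·98) → 2254 ÷ (1137/50) = 112700/1137 ≈ 99.120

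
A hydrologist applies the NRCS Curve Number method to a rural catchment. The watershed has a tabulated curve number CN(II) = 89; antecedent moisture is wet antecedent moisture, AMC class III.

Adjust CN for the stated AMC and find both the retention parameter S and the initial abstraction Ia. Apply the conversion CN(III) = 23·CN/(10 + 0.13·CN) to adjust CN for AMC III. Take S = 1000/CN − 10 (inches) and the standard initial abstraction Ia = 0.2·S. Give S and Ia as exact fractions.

CN(III) from CN(II)=89: (23·89)/(10 + 0.13·89) = 204700/2157 ≈ 94.900
Max retention: S = 1000/(204700/2157) − 10 = 1100/2047 in (≈ 0.537 in)
Ia = 0.2S: 0.2·0.537 = 0.107 in (exactly 220/2047)

S = 1100/2047 in ≈ 0.537 in; Ia = 220/2047 in ≈ 0.107 in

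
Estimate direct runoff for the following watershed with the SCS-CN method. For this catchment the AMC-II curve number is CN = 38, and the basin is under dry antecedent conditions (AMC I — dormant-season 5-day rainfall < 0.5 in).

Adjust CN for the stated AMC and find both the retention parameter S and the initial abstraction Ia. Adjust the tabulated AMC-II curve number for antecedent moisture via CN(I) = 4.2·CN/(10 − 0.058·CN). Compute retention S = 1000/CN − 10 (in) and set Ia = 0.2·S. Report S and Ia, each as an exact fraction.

S = 15500/399 in ≈ 38.847 in; Ia = 3100/399 in ≈ 7.769 in

Dry (AMC I): CN(I) = 4.2·38/(10 − 0.058·38) = (798/5)/(1949/250) = 39900/1949 ≈ 20.472
Max retention: S = 1000/(39900/1949) − 10 = 15500/399 in (≈ 38.847 in)
Ia = 0.2S: 0.2·38.847 = 7.769 in (exactly 3100/399)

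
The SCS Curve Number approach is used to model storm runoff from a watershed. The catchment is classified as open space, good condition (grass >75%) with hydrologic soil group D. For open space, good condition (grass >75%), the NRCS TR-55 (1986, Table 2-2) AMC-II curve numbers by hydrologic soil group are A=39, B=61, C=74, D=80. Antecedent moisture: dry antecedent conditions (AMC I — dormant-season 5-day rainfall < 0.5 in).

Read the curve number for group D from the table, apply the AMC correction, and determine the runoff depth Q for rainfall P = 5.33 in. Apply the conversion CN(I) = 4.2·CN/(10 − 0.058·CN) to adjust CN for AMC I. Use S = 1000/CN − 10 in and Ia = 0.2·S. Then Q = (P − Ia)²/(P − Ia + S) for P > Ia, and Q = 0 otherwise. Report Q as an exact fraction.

NRCS table: open space, good condition (grass >75%), soil group D → CN(II) = 80
Adjust CN=80 to AMC I: 4.2·80/(10 − 0.058·80) → 336 ÷ (134/25) = 4200/67 ≈ 62.687
S = 1000/(4200/67) − 10 = 125/21 in ≈ 5.952 in
Ia = 0.2S: 0.2·5.952 = 1.190 in (exactly 25/21)
Excess rainfall: 5.330 − 1.190 = 4.140 in; P > Ia so Q > 0
Q: (8693/2100)² ÷ (21193/2100) = 75568249/44505300 in (≈ 1.698 in)

Q = 75568249/44505300 in ≈ 1.698 in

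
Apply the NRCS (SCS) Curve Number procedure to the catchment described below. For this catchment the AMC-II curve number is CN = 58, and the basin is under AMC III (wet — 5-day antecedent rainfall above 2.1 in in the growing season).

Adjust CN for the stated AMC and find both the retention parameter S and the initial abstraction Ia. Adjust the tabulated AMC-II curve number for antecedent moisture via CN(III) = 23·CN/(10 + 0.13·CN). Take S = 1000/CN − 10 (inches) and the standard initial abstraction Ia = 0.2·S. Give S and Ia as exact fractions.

Adjust CN=58 to AMC III: 23·58/(10 + 0.13·58) → 1334 ÷ (877/50) = 66700/877 ≈ 76.055
Retention S: 1000/CN − 10 with CN=76.055 → S = 2100/667 ≈ 3.148 in
Ia = 0.2S: 0.2·3.148 = 0.630 in (exactly 420/667)

S = 2100/667 in ≈ 3.148 in; Ia = 420/667 in ≈ 0.630 in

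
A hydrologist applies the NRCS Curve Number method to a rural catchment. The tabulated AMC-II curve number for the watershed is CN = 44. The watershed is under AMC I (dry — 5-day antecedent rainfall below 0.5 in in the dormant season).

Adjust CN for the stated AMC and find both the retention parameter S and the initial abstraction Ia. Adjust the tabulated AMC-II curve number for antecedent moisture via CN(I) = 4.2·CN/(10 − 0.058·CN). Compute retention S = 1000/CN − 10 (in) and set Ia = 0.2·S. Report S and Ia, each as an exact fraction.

Adjust CN=44 to AMC I: 4.2·44/(10 − 0.058·44) → (924/5) ÷ (931/125) = 3300/133 ≈ 24.812
Max retention: S = 1000/(3300/133) − 10 = 1000/33 in (≈ 30.303 in)
Ia = 0.2·(1000/33) = 200/33 in ≈ 6.061 in

S = 1000/33 in ≈ 30.303 in; Ia = 200/33 in ≈ 6.061 in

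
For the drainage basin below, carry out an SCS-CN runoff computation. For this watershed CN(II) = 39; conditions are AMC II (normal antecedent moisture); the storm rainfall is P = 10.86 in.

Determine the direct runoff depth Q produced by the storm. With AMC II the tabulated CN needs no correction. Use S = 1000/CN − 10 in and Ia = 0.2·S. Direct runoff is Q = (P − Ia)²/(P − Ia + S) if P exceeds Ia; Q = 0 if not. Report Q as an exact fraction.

AMC II — tabulated CN = 39 applies directly.
Max retention: S = 1000/39 − 10 = 610/39 in (≈ 15.641 in)
Ia = 0.2S: 0.2·15.641 = 3.128 in (exactly 122/39)
Excess rainfall: 10.860 − 3.128 = 7.732 in; P > Ia so Q > 0
Q = (15077/1950)²/((15077/1950) + 610/39) = (227315929/3802500)/(45577/1950) = 227315929/88875150 in ≈ 2.558 in

Q = 227315929/88875150 in ≈ 2.558 in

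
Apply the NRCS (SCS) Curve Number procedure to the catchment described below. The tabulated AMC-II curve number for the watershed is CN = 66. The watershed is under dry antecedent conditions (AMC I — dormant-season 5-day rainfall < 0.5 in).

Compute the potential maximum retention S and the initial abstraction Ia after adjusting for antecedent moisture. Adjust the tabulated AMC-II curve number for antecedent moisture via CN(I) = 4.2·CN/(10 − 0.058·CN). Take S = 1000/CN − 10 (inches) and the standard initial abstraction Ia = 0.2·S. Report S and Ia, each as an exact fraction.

Adjust CN=66 to AMC I: 4.2·66/(10 − 0.058·66) → (1386/5) ÷ (1543/250) = 69300/1543 ≈ 44.913
S = 1000/(69300/1543) − 10 = 8500/693 in ≈ 12.266 in
Ia = 0.2·(8500/693) = 1700/693 in ≈ 2.453 in

S = 8500/693 in ≈ 12.266 in; Ia = 1700/693 in ≈ 2.453 in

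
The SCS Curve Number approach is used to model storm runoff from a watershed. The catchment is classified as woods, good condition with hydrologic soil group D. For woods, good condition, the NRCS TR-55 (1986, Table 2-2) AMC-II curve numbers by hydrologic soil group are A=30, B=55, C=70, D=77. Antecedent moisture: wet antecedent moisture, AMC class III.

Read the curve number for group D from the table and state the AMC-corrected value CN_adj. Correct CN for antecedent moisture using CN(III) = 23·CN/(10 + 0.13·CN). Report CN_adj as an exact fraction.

CN_adj = 7700/87 ≈ 88.506

NRCS table: woods, good condition, soil group D → CN(II) = 77
Adjust CN=77 to AMC III: 23·77/(10 + 0.13·77) → 1771 ÷ (2001/100) = 7700/87 ≈ 88.506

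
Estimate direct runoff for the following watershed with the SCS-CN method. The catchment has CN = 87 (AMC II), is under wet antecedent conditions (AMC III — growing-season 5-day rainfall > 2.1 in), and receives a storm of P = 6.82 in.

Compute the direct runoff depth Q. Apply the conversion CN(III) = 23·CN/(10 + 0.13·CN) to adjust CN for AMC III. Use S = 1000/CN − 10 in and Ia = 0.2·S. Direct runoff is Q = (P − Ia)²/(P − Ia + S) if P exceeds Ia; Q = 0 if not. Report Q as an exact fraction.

Q = 448017374281/73470817050 in ≈ 6.098 in

Wet (AMC III): CN(III) = 23·87/(10 + 0.13·87) = 2001/(2131/100) = 200100/2131 ≈ 93.900
Max retention: S = 1000/(200100/2131) − 10 = 1300/2001 in (≈ 0.650 in)
Initial abstraction Ia = S/5 = (1300/2001)/5 = 260/2001 ≈ 0.130 in
Since P=6.820 > Ia=0.130: effective rainfall P−Ia = 669341/100050 in
Q: (669341/100050)² ÷ (734341/100050) = 448017374281/73470817050 in (≈ 6.098 in)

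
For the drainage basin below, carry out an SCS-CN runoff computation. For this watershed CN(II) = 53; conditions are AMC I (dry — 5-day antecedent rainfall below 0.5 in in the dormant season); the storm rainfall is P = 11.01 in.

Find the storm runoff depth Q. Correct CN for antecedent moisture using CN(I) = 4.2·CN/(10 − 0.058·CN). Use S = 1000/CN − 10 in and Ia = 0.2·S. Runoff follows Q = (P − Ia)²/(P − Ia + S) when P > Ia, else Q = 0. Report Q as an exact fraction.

Q = 570648800569/345632466900 in ≈ 1.651 in

CN(I) from CN(II)=53: (4.2·53)/(10 − 0.058·53) = 111300/3463 ≈ 32.140
Max retention: S = 1000/(111300/3463) − 10 = 23500/1113 in (≈ 21.114 in)
Ia = 0.2·(23500/1113) = 4700/1113 in ≈ 4.223 in
P − Ia = 11.010 − 4.223 = 755413/111300 ≈ 6.787 in (> 0, runoff occurs)
Runoff Q = (P−Ia)²/(P−Ia+S) = (6.787)²/(6.787+21.114) = 570648800569/345632466900 ≈ 1.651 in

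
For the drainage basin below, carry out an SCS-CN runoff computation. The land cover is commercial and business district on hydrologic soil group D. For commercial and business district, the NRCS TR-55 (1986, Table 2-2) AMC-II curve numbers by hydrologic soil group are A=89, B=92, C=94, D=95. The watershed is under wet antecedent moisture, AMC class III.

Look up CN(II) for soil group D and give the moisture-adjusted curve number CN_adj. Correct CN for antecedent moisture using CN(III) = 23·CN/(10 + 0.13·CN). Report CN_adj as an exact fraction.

NRCS table: commercial and business district, soil group D → CN(II) = 95
Wet (AMC III): CN(III) = 23·95/(10 + 0.13·95) = 2185/(447/20) = 43700/447 ≈ 97.763

CN_adj = 43700/447 ≈ 97.763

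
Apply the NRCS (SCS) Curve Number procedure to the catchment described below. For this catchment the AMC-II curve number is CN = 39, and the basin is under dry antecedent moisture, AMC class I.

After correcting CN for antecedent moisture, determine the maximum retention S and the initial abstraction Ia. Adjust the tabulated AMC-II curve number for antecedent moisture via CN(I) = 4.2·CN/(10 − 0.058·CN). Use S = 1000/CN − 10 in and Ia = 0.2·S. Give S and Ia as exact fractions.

S = 30500/819 in ≈ 37.241 in; Ia = 6100/819 in ≈ 7.448 in

Dry (AMC I): CN(I) = 4.2·39/(10 − 0.058·39) = (819/5)/(3869/500) = 81900/3869 ≈ 21.168
Max retention: S = 1000/(81900/3869) − 10 = 30500/819 in (≈ 37.241 in)
Ia = 0.2S: 0.2·37.241 = 7.448 in (exactly 6100/819)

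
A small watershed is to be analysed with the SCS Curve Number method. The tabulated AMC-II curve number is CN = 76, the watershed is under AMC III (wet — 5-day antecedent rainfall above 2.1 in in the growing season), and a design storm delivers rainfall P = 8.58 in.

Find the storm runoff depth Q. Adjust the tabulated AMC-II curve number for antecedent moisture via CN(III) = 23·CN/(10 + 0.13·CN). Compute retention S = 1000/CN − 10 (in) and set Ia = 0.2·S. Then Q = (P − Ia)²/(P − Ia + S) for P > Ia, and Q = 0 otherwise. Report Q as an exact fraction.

Wet (AMC III): CN(III) = 23·76/(10 + 0.13·76) = 1748/(497/25) = 43700/497 ≈ 87.928
S = 1000/(43700/497) − 10 = 600/437 in ≈ 1.373 in
Ia = 0.2·(600/437) = 120/437 in ≈ 0.275 in
Since P=8.580 > Ia=0.275: effective rainfall P−Ia = 181473/21850 in
Runoff Q = (P−Ia)²/(P−Ia+S) = (8.305)²/(8.305+1.373) = 3659161081/513409450 ≈ 7.127 in

Q = 3659161081/513409450 in ≈ 7.127 in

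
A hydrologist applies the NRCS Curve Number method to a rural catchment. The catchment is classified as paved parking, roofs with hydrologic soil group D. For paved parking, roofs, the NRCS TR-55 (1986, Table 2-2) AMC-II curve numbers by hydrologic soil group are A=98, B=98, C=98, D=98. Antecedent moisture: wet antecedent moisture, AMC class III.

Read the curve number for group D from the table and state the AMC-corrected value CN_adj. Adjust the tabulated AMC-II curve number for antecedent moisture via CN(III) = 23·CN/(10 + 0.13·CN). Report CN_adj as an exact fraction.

CN_adj = 112700/1137 ≈ 99.120

NRCS table: paved parking, roofs, soil group D → CN(II) = 98
Wet (AMC III): CN(III) = 23·98/(10 + 0.13·98) = 2254/(1137/50) = 112700/1137 ≈ 99.120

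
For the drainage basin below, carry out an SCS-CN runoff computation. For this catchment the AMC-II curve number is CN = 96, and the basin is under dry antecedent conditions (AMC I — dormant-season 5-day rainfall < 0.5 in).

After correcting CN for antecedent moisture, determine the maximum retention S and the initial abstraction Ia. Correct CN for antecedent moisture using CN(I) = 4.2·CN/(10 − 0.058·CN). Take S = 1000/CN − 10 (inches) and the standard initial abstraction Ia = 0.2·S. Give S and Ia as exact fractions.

Dry (AMC I): CN(I) = 4.2·96/(10 − 0.058·96) = (2016/5)/(554/125) = 25200/277 ≈ 90.975
S = 1000/(25200/277) − 10 = 125/126 in ≈ 0.992 in
Ia = 0.2·(125/126) = 25/126 in ≈ 0.198 in

S = 125/126 in ≈ 0.992 in; Ia = 25/126 in ≈ 0.198 in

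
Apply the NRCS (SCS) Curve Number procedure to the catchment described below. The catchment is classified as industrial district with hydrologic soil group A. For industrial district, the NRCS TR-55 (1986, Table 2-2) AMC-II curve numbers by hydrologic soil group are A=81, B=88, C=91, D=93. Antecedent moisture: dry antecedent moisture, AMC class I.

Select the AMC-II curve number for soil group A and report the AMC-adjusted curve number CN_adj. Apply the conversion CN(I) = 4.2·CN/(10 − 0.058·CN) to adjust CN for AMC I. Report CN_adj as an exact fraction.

CN_adj = 170100/2651 ≈ 64.164

NRCS table: industrial district, soil group A → CN(II) = 81
Dry (AMC I): CN(I) = 4.2·81/(10 − 0.058·81) = (1701/5)/(2651/500) = 170100/2651 ≈ 64.164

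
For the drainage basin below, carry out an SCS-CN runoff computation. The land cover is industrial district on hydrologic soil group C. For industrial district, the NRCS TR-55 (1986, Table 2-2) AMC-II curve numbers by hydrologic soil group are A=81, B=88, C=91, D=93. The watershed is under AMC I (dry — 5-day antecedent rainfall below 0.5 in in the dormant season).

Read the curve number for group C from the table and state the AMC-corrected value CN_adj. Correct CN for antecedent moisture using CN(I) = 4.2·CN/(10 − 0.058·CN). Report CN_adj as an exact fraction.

NRCS table: industrial district, soil group C → CN(II) = 91
CN(I) from CN(II)=91: (4.2·91)/(10 − 0.058·91) = 63700/787 ≈ 80.940

CN_adj = 63700/787 ≈ 80.940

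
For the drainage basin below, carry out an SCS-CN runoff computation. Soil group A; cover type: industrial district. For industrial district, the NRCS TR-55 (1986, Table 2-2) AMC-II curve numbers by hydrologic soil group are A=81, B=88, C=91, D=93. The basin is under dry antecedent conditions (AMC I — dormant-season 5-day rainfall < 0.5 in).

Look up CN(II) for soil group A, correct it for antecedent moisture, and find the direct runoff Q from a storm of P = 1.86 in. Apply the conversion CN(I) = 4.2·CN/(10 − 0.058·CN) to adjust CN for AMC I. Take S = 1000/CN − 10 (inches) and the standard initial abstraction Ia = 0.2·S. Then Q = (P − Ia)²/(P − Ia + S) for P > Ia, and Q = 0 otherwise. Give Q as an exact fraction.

NRCS table: industrial district, soil group A → CN(II) = 81
CN(I) from CN(II)=81: (4.2·81)/(10 − 0.058·81) = 170100/2651 ≈ 64.164
Retention S: 1000/CN − 10 with CN=64.164 → S = 9500/1701 ≈ 5.585 in
Ia = 0.2S: 0.2·5.585 = 1.117 in (exactly 1900/1701)
P − Ia = 1.860 − 1.117 = 63193/85050 ≈ 0.743 in (> 0, runoff occurs)
Runoff Q = (P−Ia)²/(P−Ia+S) = (0.743)²/(0.743+5.585) = 3993355249/45773314650 ≈ 0.087 in

Q = 3993355249/45773314650 in ≈ 0.087 in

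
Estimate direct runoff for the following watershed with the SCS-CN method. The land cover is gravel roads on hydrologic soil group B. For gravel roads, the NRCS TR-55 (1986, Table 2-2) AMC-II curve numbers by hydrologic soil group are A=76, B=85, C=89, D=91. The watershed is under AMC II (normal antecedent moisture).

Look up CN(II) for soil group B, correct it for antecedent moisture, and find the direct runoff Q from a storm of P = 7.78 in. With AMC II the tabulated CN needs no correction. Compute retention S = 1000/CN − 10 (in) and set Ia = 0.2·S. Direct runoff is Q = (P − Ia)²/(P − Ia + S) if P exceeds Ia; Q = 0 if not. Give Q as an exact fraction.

NRCS table: gravel roads, soil group B → CN(II) = 85
Average conditions: CN = 85 (no AMC adjustment).
S = 1000/85 − 10 = 30/17 in ≈ 1.765 in
Initial abstraction Ia = S/5 = (30/17)/5 = 6/17 ≈ 0.353 in
P − Ia = 7.780 − 0.353 = 6313/850 ≈ 7.427 in (> 0, runoff occurs)
Q = (6313/850)²/((6313/850) + 30/17) = (39853969/722500)/(7813/850) = 39853969/6641050 in ≈ 6.001 in

Q = 39853969/6641050 in ≈ 6.001 in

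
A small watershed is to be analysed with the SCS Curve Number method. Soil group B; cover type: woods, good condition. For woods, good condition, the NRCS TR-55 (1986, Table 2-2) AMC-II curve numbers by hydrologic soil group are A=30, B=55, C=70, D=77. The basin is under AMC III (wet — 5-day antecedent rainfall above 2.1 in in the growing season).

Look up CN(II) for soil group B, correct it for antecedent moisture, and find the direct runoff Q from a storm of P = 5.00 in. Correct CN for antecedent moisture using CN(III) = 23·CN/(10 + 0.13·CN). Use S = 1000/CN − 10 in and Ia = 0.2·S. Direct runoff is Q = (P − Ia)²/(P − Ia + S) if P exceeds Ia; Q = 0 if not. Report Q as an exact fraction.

NRCS table: woods, good condition, soil group B → CN(II) = 55
Wet (AMC III): CN(III) = 23·55/(10 + 0.13·55) = 1265/(343/20) = 25300/343 ≈ 73.761
Retention S: 1000/CN − 10 with CN=73.761 → S = 900/253 ≈ 3.557 in
Initial abstraction Ia = S/5 = (900/253)/5 = 180/253 ≈ 0.711 in
P − Ia = 5.000 − 0.711 = 1085/253 ≈ 4.289 in (> 0, runoff occurs)
Q = (1085/253)²/((1085/253) + 900/253) = (1177225/64009)/(1985/253) = 235445/100441 in ≈ 2.344 in

Q = 235445/100441 in ≈ 2.344 in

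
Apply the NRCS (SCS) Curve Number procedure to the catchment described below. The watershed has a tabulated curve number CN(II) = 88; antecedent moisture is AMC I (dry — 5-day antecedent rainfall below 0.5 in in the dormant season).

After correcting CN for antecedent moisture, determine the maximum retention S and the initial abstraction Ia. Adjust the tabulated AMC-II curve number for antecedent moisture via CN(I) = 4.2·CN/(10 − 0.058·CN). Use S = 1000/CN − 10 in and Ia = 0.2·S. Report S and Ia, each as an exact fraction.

S = 250/77 in ≈ 3.247 in; Ia = 50/77 in ≈ 0.649 in

Dry (AMC I): CN(I) = 4.2·88/(10 − 0.058·88) = (1848/5)/(612/125) = 3850/51 ≈ 75.490
Retention S: 1000/CN − 10 with CN=75.490 → S = 250/77 ≈ 3.247 in
Initial abstraction Ia = S/5 = (250/77)/5 = 50/77 ≈ 0.649 in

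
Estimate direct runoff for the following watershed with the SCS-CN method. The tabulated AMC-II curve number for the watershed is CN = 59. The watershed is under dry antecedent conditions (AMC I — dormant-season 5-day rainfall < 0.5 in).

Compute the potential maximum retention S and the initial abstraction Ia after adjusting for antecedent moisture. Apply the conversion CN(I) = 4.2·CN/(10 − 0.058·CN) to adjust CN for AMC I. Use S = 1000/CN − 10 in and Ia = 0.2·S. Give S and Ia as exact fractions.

Adjust CN=59 to AMC I: 4.2·59/(10 − 0.058·59) → (1239/5) ÷ (3289/500) = 123900/3289 ≈ 37.671
S = 1000/(123900/3289) − 10 = 20500/1239 in ≈ 16.546 in
Ia = 0.2·(20500/1239) = 4100/1239 in ≈ 3.309 in

S = 20500/1239 in ≈ 16.546 in; Ia = 4100/1239 in ≈ 3.309 in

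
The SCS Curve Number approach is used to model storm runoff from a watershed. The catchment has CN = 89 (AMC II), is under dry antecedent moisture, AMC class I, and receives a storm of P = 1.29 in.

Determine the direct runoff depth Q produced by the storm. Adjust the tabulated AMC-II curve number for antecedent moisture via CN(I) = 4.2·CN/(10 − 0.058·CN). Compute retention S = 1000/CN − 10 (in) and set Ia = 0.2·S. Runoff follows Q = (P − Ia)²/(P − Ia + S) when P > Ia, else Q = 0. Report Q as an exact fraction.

Dry (AMC I): CN(I) = 4.2·89/(10 − 0.058·89) = (1869/5)/(2419/500) = 186900/2419 ≈ 77.263
Retention S: 1000/CN − 10 with CN=77.263 → S = 5500/1869 ≈ 2.943 in
Ia = 0.2·(5500/1869) = 1100/1869 in ≈ 0.589 in
P − Ia = 1.290 − 0.589 = 131101/186900 ≈ 0.701 in (> 0, runoff occurs)
Runoff Q = (P−Ia)²/(P−Ia+S) = (0.701)²/(0.701+2.943) = 17187472201/127297776900 ≈ 0.135 in

Q = 17187472201/127297776900 in ≈ 0.135 in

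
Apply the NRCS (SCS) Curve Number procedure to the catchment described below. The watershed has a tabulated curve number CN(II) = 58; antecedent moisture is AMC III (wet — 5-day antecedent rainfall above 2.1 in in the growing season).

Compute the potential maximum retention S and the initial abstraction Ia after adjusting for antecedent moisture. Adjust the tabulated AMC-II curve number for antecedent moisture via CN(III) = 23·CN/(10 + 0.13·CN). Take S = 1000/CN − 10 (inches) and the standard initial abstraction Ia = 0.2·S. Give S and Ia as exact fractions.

Adjust CN=58 to AMC III: 23·58/(10 + 0.13·58) → 1334 ÷ (877/50) = 66700/877 ≈ 76.055
Max retention: S = 1000/(66700/877) − 10 = 2100/667 in (≈ 3.148 in)
Ia = 0.2S: 0.2·3.148 = 0.630 in (exactly 420/667)

S = 2100/667 in ≈ 3.148 in; Ia = 420/667 in ≈ 0.630 in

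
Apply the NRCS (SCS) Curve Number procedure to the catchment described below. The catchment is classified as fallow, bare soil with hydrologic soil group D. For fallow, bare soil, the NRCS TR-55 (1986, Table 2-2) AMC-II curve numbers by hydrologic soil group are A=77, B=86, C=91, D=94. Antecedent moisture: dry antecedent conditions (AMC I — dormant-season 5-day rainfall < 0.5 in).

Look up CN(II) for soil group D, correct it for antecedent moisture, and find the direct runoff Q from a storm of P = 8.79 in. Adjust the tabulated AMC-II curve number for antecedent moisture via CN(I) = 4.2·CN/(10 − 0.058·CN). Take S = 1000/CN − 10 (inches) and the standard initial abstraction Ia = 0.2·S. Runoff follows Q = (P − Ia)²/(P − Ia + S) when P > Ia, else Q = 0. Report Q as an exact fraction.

Q = 77947614481/10830383900 in ≈ 7.197 in

NRCS table: fallow, bare soil, soil group D → CN(II) = 94
Dry (AMC I): CN(I) = 4.2·94/(10 − 0.058·94) = (1974/5)/(1137/250) = 32900/379 ≈ 86.807
S = 1000/(32900/379) − 10 = 500/329 in ≈ 1.520 in
Ia = 0.2S: 0.2·1.520 = 0.304 in (exactly 100/329)
Since P=8.790 > Ia=0.304: effective rainfall P−Ia = 279191/32900 in
Q: (279191/32900)² ÷ (329191/32900) = 77947614481/10830383900 in (≈ 7.197 in)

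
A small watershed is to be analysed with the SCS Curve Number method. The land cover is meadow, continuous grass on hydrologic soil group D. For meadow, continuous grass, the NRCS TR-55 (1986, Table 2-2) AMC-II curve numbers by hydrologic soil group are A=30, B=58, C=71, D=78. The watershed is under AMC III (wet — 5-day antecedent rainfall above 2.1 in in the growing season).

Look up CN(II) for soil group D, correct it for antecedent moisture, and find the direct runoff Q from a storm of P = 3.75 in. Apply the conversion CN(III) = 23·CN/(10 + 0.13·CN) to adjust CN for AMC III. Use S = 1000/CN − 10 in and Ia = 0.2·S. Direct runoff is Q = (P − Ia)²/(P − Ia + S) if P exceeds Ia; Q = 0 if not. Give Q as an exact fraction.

Q = 6325225/2436252 in ≈ 2.596 in

NRCS table: meadow, continuous grass, soil group D → CN(II) = 78
Wet (AMC III): CN(III) = 23·78/(10 + 0.13·78) = 1794/(1007/50) = 89700/1007 ≈ 89.076
S = 1000/(89700/1007) − 10 = 1100/897 in ≈ 1.226 in
Ia = 0.2·(1100/897) = 220/897 in ≈ 0.245 in
Since P=3.750 > Ia=0.245: effective rainfall P−Ia = 12575/3588 in
Q: (12575/3588)² ÷ (16975/3588) = 6325225/2436252 in (≈ 2.596 in)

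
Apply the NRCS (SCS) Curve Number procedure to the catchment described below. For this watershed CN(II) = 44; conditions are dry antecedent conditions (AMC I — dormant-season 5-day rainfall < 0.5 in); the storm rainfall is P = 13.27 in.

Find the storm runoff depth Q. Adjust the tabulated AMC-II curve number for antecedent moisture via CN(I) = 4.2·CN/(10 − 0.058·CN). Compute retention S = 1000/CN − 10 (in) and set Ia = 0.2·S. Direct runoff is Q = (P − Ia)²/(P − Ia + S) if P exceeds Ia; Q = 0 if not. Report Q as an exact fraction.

Adjust CN=44 to AMC I: 4.2·44/(10 − 0.058·44) → (924/5) ÷ (931/125) = 3300/133 ≈ 24.812
Retention S: 1000/CN − 10 with CN=24.812 → S = 1000/33 ≈ 30.303 in
Ia = 0.2S: 0.2·30.303 = 6.061 in (exactly 200/33)
Excess rainfall: 13.270 − 6.061 = 7.209 in; P > Ia so Q > 0
Runoff Q = (P−Ia)²/(P−Ia+S) = (7.209)²/(7.209+30.303) = 566011681/408510300 ≈ 1.386 in

Q = 566011681/408510300 in ≈ 1.386 in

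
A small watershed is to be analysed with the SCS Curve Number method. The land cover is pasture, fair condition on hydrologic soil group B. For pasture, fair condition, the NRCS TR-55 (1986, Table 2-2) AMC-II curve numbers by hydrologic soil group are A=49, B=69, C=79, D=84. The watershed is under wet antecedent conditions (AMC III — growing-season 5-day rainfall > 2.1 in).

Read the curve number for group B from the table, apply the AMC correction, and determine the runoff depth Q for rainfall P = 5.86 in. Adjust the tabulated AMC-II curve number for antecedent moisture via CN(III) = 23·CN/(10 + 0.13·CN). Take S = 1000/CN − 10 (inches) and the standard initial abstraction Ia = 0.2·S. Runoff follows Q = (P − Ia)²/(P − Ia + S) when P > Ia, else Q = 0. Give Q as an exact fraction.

NRCS table: pasture, fair condition, soil group B → CN(II) = 69
CN(III) from CN(II)=69: (23·69)/(10 + 0.13·69) = 158700/1897 ≈ 83.658
Max retention: S = 1000/(158700/1897) − 10 = 3100/1587 in (≈ 1.953 in)
Ia = 0.2S: 0.2·1.953 = 0.391 in (exactly 620/1587)
Since P=5.860 > Ia=0.391: effective rainfall P−Ia = 433991/79350 in
Q: (433991/79350)² ÷ (588991/79350) = 188348188081/46736435850 in (≈ 4.030 in)

Q = 188348188081/46736435850 in ≈ 4.030 in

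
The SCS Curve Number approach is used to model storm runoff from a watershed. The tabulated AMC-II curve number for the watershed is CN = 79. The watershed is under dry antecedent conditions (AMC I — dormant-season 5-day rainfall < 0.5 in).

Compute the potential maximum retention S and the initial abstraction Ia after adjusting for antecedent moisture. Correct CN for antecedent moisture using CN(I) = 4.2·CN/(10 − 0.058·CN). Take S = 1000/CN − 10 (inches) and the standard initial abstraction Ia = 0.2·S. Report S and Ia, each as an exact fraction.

Dry (AMC I): CN(I) = 4.2·79/(10 − 0.058·79) = (1659/5)/(2709/500) = 7900/129 ≈ 61.240
Retention S: 1000/CN − 10 with CN=61.240 → S = 500/79 ≈ 6.329 in
Ia = 0.2S: 0.2·6.329 = 1.266 in (exactly 100/79)

S = 500/79 in ≈ 6.329 in; Ia = 100/79 in ≈ 1.266 in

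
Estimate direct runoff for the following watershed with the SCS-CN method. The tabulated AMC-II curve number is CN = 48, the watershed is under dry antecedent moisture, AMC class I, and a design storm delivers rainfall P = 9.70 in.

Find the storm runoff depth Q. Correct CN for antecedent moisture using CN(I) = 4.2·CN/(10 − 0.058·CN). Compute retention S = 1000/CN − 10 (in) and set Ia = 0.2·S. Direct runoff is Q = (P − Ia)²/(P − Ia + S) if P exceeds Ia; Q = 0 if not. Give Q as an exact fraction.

Q = 8185321/12039930 in ≈ 0.680 in

Adjust CN=48 to AMC I: 4.2·48/(10 − 0.058·48) → (1008/5) ÷ (902/125) = 12600/451 ≈ 27.938
Max retention: S = 1000/(12600/451) − 10 = 1625/63 in (≈ 25.794 in)
Initial abstraction Ia = S/5 = (1625/63)/5 = 325/63 ≈ 5.159 in
Since P=9.700 > Ia=5.159: effective rainfall P−Ia = 2861/630 in
Q: (2861/630)² ÷ (19111/630) = 8185321/12039930 in (≈ 0.680 in)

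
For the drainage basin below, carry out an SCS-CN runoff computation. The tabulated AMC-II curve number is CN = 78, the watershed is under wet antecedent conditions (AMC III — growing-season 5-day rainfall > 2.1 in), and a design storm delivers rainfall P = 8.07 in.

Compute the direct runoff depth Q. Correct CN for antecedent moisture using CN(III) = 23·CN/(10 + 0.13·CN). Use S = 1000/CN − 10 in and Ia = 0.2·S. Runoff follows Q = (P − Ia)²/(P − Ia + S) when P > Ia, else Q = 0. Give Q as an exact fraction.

Q = 492634130641/72825546300 in ≈ 6.765 in

CN(III) from CN(II)=78: (23·78)/(10 + 0.13·78) = 89700/1007 ≈ 89.076
Retention S: 1000/CN − 10 with CN=89.076 → S = 1100/897 ≈ 1.226 in
Ia = 0.2·(1100/897) = 220/897 in ≈ 0.245 in
Excess rainfall: 8.070 − 0.245 = 7.825 in; P > Ia so Q > 0
Q = (701879/89700)²/((701879/89700) + 1100/897) = (492634130641/8046090000)/(811879/89700) = 492634130641/72825546300 in ≈ 6.765 in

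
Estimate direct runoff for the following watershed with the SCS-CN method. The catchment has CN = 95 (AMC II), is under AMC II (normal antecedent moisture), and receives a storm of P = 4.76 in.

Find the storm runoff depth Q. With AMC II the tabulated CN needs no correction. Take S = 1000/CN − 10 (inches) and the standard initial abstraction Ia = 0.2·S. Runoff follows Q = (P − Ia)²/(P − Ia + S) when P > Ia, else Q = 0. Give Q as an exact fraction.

Average conditions: CN = 95 (no AMC adjustment).
Max retention: S = 1000/95 − 10 = 10/19 in (≈ 0.526 in)
Ia = 0.2·(10/19) = 2/19 in ≈ 0.105 in
Excess rainfall: 4.760 − 0.105 = 4.655 in; P > Ia so Q > 0
Runoff Q = (P−Ia)²/(P−Ia+S) = (4.655)²/(4.655+0.526) = 4888521/1168975 ≈ 4.182 in

Q = 4888521/1168975 in ≈ 4.182 in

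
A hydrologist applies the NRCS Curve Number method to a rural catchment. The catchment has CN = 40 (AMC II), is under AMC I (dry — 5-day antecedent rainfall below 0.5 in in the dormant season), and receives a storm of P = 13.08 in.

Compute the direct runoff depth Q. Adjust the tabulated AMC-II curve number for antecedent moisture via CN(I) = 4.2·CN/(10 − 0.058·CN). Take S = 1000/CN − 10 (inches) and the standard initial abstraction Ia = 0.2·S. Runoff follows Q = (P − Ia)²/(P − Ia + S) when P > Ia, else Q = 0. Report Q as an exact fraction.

CN(I) from CN(II)=40: (4.2·40)/(10 − 0.058·40) = 175/8 ≈ 21.875
S = 1000/(175/8) − 10 = 250/7 in ≈ 35.714 in
Ia = 0.2S: 0.2·35.714 = 7.143 in (exactly 50/7)
Excess rainfall: 13.080 − 7.143 = 5.937 in; P > Ia so Q > 0
Runoff Q = (P−Ia)²/(P−Ia+S) = (5.937)²/(5.937+35.714) = 1079521/1275575 ≈ 0.846 in

Q = 1079521/1275575 in ≈ 0.846 in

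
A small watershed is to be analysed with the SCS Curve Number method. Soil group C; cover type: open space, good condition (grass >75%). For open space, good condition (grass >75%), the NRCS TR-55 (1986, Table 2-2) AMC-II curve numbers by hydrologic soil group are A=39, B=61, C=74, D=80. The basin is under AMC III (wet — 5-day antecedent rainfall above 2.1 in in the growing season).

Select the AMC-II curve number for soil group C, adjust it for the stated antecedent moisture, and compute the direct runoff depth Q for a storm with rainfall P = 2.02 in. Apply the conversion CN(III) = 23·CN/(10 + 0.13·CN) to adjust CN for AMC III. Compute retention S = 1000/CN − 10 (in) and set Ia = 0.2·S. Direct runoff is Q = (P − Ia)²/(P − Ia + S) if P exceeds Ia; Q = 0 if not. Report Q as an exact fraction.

Q = 5321848401/5869815050 in ≈ 0.907 in

NRCS table: open space, good condition (grass >75%), soil group C → CN(II) = 74
Adjust CN=74 to AMC III: 23·74/(10 + 0.13·74) → 1702 ÷ (981/50) = 85100/981 ≈ 86.748
Retention S: 1000/CN − 10 with CN=86.748 → S = 1300/851 ≈ 1.528 in
Ia = 0.2S: 0.2·1.528 = 0.306 in (exactly 260/851)
Excess rainfall: 2.020 − 0.306 = 1.714 in; P > Ia so Q > 0
Q: (72951/42550)² ÷ (137951/42550) = 5321848401/5869815050 in (≈ 0.907 in)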